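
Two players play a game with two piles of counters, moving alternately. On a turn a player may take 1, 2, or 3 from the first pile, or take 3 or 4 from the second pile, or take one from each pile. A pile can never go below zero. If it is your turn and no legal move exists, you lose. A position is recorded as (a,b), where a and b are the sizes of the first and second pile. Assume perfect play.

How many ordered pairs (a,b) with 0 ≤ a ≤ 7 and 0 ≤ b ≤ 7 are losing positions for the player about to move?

16

Label each position W (a win for the player to move) or L (a loss). A position with no legal move is L; any other position is W exactly when some move reaches an L, and L when every move reaches a W.
Every move lowers a or b (never raises either), so fill the grid row by row in increasing a, and left to right within a row: each cell's successors are then already labelled.
      b=0  b=1  b=2  b=3  b=4  b=5  b=6  b=7
a=0:    L    L    L    W    W    W    W    L
a=1:    W    W    W    W    L    L    L    W
a=2:    W    W    W    L    W    W    W    W
a=3:    W    W    W    W    W    W    W    W
a=4:    L    L    L    W    W    W    W    L
a=5:    W    W    W    W    L    L    L    W
a=6:    W    W    W    L    W    W    W    W
a=7:    W    W    W    W    W    W    W    W
Cells with no legal move (terminal, hence L): (0,0), (0,1), (0,2).
The remaining L cells, each justified by listing all of its moves:
(0,7): →(0,4)(W), (0,3)(W) — all W, so L
(1,4): →(0,4)(W), (1,1)(W), (1,0)(W), (0,3)(W) — all W, so L
(1,5): →(0,5)(W), (1,2)(W), (1,1)(W), (0,4)(W) — all W, so L
(1,6): →(0,6)(W), (1,3)(W), (1,2)(W), (0,5)(W) — all W, so L
(2,3): →(1,3)(W), (0,3)(W), (2,0)(W), (1,2)(W) — all W, so L
(4,0): →(3,0)(W), (2,0)(W), (1,0)(W) — all W, so L
(4,1): →(3,1)(W), (2,1)(W), (1,1)(W), (3,0)(W) — all W, so L
(4,2): →(3,2)(W), (2,2)(W), (1,2)(W), (3,1)(W) — all W, so L
(4,7): →(3,7)(W), (2,7)(W), (1,7)(W), (4,4)(W), (4,3)(W), (3,6)(W) — all W, so L
(5,4): →(4,4)(W), (3,4)(W), (2,4)(W), (5,1)(W), (5,0)(W), (4,3)(W) — all W, so L
(5,5): →(4,5)(W), (3,5)(W), (2,5)(W), (5,2)(W), (5,1)(W), (4,4)(W) — all W, so L
(5,6): →(4,6)(W), (3,6)(W), (2,6)(W), (5,3)(W), (5,2)(W), (4,5)(W) — all W, so L
(6,3): →(5,3)(W), (4,3)(W), (3,3)(W), (6,0)(W), (5,2)(W) — all W, so L
Every other cell has at least one move into one of the L cells above, so it is W.
L cells per row: a=0: 4, a=1: 3, a=2: 1, a=3: 0, a=4: 4, a=5: 3, a=6: 1, a=7: 0; total 16.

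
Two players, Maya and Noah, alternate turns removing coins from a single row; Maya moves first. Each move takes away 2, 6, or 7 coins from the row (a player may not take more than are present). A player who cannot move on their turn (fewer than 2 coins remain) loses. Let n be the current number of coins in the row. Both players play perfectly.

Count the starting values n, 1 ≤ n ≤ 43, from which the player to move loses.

Use the standard recursion: the mover loses at a terminal position; elsewhere, the mover wins exactly when some move hands the opponent an L position.
n=0: no move → L
n=1: no move → L
n=2: can move to 0, which is L ⇒ W
n=3: can move to 1, which is L ⇒ W
n=4: the only move is to 2(W), a W ⇒ L
n=5: the only move is to 3(W), a W ⇒ L
n=6: can move to 4, which is L ⇒ W
n=7: can move to 5, which is L ⇒ W
n=8: can move to 1, which is L ⇒ W
n=9: moves to 7(W), 3(W), 2(W); every one is W ⇒ L
n=10: can move to 4, which is L ⇒ W
n=11: can move to 9, which is L ⇒ W
n=12: can move to 5, which is L ⇒ W
n=13: moves to 11(W), 7(W), 6(W); every one is W ⇒ L
n=14: moves to 12(W), 8(W), 7(W); every one is W ⇒ L
n=15: can move to 13, which is L ⇒ W
n=16: can move to 14, which is L ⇒ W
n=17: moves to 15(W), 11(W), 10(W); every one is W ⇒ L
n=18: moves to 16(W), 12(W), 11(W); every one is W ⇒ L
n=19: can move to 17, which is L ⇒ W
n=20: can move to 18, which is L ⇒ W
n=21: can move to 14, which is L ⇒ W
n=22: moves to 20(W), 16(W), 15(W); every one is W ⇒ L
n=23: can move to 17, which is L ⇒ W
n=24: can move to 22, which is L ⇒ W
n=25: can move to 18, which is L ⇒ W
n=26: moves to 24(W), 20(W), 19(W); every one is W ⇒ L
n=27: moves to 25(W), 21(W), 20(W); every one is W ⇒ L
n=28: can move to 26, which is L ⇒ W
n=29: can move to 27, which is L ⇒ W
n=30: moves to 28(W), 24(W), 23(W); every one is W ⇒ L
n=31: moves to 29(W), 25(W), 24(W); every one is W ⇒ L
n=32: can move to 30, which is L ⇒ W
n=33: can move to 31, which is L ⇒ W
n=34: can move to 27, which is L ⇒ W
n=35: moves to 33(W), 29(W), 28(W); every one is W ⇒ L
n=36: can move to 30, which is L ⇒ W
n=37: can move to 35, which is L ⇒ W
n=38: can move to 31, which is L ⇒ W
n=39: moves to 37(W), 33(W), 32(W); every one is W ⇒ L
n=40: moves to 38(W), 34(W), 33(W); every one is W ⇒ L
n=41: can move to 39, which is L ⇒ W
n=42: can move to 40, which is L ⇒ W
n=43: moves to 41(W), 37(W), 36(W); every one is W ⇒ L
L entries with 1 ≤ n ≤ 43 (n=0 is outside the asked range and is not counted): n = 1, 4, 5, 9, 13, 14, 17, 18, 22, 26, 27, 30, 31, 35, 39, 40, 43; that makes 17.

17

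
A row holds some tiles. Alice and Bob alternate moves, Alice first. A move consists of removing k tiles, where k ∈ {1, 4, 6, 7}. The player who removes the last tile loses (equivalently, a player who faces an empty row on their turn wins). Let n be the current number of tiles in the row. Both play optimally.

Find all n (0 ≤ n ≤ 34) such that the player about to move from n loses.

1, 3, 6, 11, 14, 16, 19, 24, 27, 29, 32

Compute win/loss labels from the base case upward. A position with no move is W. Any other position is W if it can reach an L in one move, else L.
n=0: no move; the opponent has just taken the last tile and therefore loses → W
n=1: →0(W) only, which is W, so L
n=2: →1(L), so W
n=3: →2(W) only, which is W, so L
n=4: →3(L), so W
n=5: →1(L), so W
n=6: →5(W), 2(W), 0(W) — all W, so L
n=7: →6(L), so W
n=8: →1(L), so W
n=9: →3(L), so W
n=10: →6(L), so W
n=11: →10(W), 7(W), 5(W), 4(W) — all W, so L
n=12: →11(L), so W
n=13: →6(L), so W
n=14: →13(W), 10(W), 8(W), 7(W) — all W, so L
n=15: →14(L), so W
n=16: →15(W), 12(W), 10(W), 9(W) — all W, so L
n=17: →16(L), so W
n=18: →14(L), so W
n=19: →18(W), 15(W), 13(W), 12(W) — all W, so L
n=20: →19(L), so W
n=21: →14(L), so W
n=22: →16(L), so W
n=23: →19(L), so W
n=24: →23(W), 20(W), 18(W), 17(W) — all W, so L
n=25: →24(L), so W
n=26: →19(L), so W
n=27: →26(W), 23(W), 21(W), 20(W) — all W, so L
n=28: →27(L), so W
n=29: →28(W), 25(W), 23(W), 22(W) — all W, so L
n=30: →29(L), so W
n=31: →27(L), so W
n=32: →31(W), 28(W), 26(W), 25(W) — all W, so L
n=33: →32(L), so W
n=34: →27(L), so W
Reading off the rows marked L gives the requested list; there are 11 such values of n.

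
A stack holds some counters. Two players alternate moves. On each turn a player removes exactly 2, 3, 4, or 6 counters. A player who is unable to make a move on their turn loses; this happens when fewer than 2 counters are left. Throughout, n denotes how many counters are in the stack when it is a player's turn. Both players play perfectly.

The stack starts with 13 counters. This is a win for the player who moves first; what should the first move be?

Remove 4, leaving 9.

Positions with no move are L. A position that does have a move is losing for the player to move precisely when every available move leads to a winning position for the opponent. Fill in the labels:
n=0: no move → L
n=1: no move → L
n=2: can move to 0, which is L ⇒ W
n=3: can move to 1, which is L ⇒ W
n=4: can move to 1, which is L ⇒ W
n=5: can move to 1, which is L ⇒ W
n=6: can move to 0, which is L ⇒ W
n=7: can move to 1, which is L ⇒ W
n=8: moves to 6(W), 5(W), 4(W), 2(W); every one is W ⇒ L
n=9: moves to 7(W), 6(W), 5(W), 3(W); every one is W ⇒ L
n=10: can move to 8, which is L ⇒ W
n=11: can move to 9, which is L ⇒ W
n=12: can move to 9, which is L ⇒ W
n=13: can move to 9, which is L ⇒ W
From 13, the L positions reachable in one move are: 9.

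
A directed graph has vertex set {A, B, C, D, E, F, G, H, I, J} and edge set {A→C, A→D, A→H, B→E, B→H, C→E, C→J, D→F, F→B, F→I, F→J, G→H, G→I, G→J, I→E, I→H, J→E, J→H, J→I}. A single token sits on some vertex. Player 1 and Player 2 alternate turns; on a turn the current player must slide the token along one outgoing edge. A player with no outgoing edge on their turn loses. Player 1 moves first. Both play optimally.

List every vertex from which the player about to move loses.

Build the W/L table. Terminal = L. A non-terminal position is W if it has a move to some L; otherwise it is L.
Every edge goes from a vertex to one that appears earlier in the order H, E, I, J, B, G, C, F, D, A, so processing vertices in that order labels each vertex after all of its successors.
H: no outgoing edge → L
E: no outgoing edge → L
I: →E(L), so W
J: →E(L), so W
B: →E(L), so W
G: →H(L), so W
C: →E(L), so W
F: →B(W), J(W), I(W) — all W, so L
D: →F(L), so W
A: →H(L), so W
The losing starting vertices are exactly the entries labelled L in this table (3 of them).

E, F, H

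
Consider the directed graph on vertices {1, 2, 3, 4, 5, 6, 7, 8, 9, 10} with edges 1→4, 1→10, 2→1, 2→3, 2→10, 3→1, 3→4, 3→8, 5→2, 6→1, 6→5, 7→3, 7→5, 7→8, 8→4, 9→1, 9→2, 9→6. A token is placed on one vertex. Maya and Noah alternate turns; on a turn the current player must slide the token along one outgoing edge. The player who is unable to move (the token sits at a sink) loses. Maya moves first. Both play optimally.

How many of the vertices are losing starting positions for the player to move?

4

Build the W/L table. Terminal = L. A non-terminal position is W if it has a move to some L; otherwise it is L.
Every edge goes from a vertex to one that appears earlier in the order 10, 4, 1, 8, 3, 2, 5, 7, 6, 9, so processing vertices in that order labels each vertex after all of its successors.
10: no outgoing edge → L
4: no outgoing edge → L
1: →4(L), so W
8: →4(L), so W
3: →4(L), so W
2: →10(L), so W
5: →2(W) only, which is W, so L
7: →5(L), so W
6: →5(L), so W
9: →6(W), 2(W), 1(W) — all W, so L
The L vertices are 4, 5, 9, 10; that is 4 in all.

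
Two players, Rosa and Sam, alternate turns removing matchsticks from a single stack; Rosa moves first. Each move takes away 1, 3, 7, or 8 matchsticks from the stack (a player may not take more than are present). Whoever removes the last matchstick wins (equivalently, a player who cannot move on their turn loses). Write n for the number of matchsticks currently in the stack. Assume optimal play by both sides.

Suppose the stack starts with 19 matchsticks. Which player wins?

Sam wins.

Positions with no move are L. A position that does have a move is losing for the player to move precisely when every available move leads to a winning position for the opponent. Fill in the labels:
n=0: no move → L
n=1: can move to 0, which is L ⇒ W
n=2: the only move is to 1(W), a W ⇒ L
n=3: can move to 2, which is L ⇒ W
n=4: moves to 3(W), 1(W); every one is W ⇒ L
n=5: can move to 4, which is L ⇒ W
n=6: moves to 5(W), 3(W); every one is W ⇒ L
n=7: can move to 6, which is L ⇒ W
n=8: can move to 0, which is L ⇒ W
n=9: can move to 6, which is L ⇒ W
n=10: can move to 2, which is L ⇒ W
n=11: can move to 4, which is L ⇒ W
n=12: can move to 4, which is L ⇒ W
n=13: can move to 6, which is L ⇒ W
n=14: can move to 6, which is L ⇒ W
n=15: moves to 14(W), 12(W), 8(W), 7(W); every one is W ⇒ L
n=16: can move to 15, which is L ⇒ W
n=17: moves to 16(W), 14(W), 10(W), 9(W); every one is W ⇒ L
n=18: can move to 17, which is L ⇒ W
n=19: moves to 18(W), 16(W), 12(W), 11(W); every one is W ⇒ L
The starting position 19 is L: whatever Rosa does, the opponent receives a W position.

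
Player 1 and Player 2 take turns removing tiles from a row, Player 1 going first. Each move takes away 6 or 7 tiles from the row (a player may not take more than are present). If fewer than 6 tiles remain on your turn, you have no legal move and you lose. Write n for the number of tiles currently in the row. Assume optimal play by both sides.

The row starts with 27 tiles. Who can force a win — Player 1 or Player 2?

Build the W/L table. Terminal = L. A non-terminal position is W if it has a move to some L; otherwise it is L.
n=0: no move → L
n=1: no move → L
n=2: no move → L
n=3: no move → L
n=4: no move → L
n=5: no move → L
n=6: W (go to 0, an L position)
n=7: W (go to 1, an L position)
n=8: W (go to 2, an L position)
n=9: W (go to 3, an L position)
n=10: W (go to 4, an L position)
n=11: W (go to 5, an L position)
n=12: W (go to 5, an L position)
n=13: L (options 7(W), 6(W) are all W)
n=14: L (options 8(W), 7(W) are all W)
n=15: L (options 9(W), 8(W) are all W)
n=16: L (options 10(W), 9(W) are all W)
n=17: L (options 11(W), 10(W) are all W)
n=18: L (options 12(W), 11(W) are all W)
n=19: W (go to 13, an L position)
n=20: W (go to 14, an L position)
n=21: W (go to 15, an L position)
n=22: W (go to 16, an L position)
n=23: W (go to 17, an L position)
n=24: W (go to 18, an L position)
n=25: W (go to 18, an L position)
n=26: L (options 20(W), 19(W) are all W)
n=27: L (options 21(W), 20(W) are all W)
The starting position 27 is L: whatever Player 1 does, the opponent receives a W position.

Player 2 wins.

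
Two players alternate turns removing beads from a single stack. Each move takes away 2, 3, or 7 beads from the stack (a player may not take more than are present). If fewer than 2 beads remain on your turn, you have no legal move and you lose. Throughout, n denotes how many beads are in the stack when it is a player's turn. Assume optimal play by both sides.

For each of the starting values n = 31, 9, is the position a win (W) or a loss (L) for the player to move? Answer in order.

Positions with no move are L. A position that does have a move is losing for the player to move precisely when every available move leads to a winning position for the opponent. Fill in the labels:
n=0: no move → L
n=1: no move → L
n=2: →0(L), so W
n=3: →1(L), so W
n=4: →1(L), so W
n=5: →3(W), 2(W) — all W, so L
n=6: →4(W), 3(W) — all W, so L
n=7: →5(L), so W
n=8: →6(L), so W
n=9: →6(L), so W
n=10: →8(W), 7(W), 3(W) — all W, so L
n=11: →9(W), 8(W), 4(W) — all W, so L
n=12: →10(L), so W
n=13: →11(L), so W
n=14: →11(L), so W
n=15: →13(W), 12(W), 8(W) — all W, so L
n=16: →14(W), 13(W), 9(W) — all W, so L
n=17: →15(L), so W
n=18: →16(L), so W
n=19: →16(L), so W
n=20: →18(W), 17(W), 13(W) — all W, so L
n=21: →19(W), 18(W), 14(W) — all W, so L
n=22: →20(L), so W
n=23: →21(L), so W
n=24: →21(L), so W
n=25: →23(W), 22(W), 18(W) — all W, so L
n=26: →24(W), 23(W), 19(W) — all W, so L
n=27: →25(L), so W
n=28: →26(L), so W
n=29: →26(L), so W
n=30: →28(W), 27(W), 23(W) — all W, so L
n=31: →29(W), 28(W), 24(W) — all W, so L

31: L, 9: W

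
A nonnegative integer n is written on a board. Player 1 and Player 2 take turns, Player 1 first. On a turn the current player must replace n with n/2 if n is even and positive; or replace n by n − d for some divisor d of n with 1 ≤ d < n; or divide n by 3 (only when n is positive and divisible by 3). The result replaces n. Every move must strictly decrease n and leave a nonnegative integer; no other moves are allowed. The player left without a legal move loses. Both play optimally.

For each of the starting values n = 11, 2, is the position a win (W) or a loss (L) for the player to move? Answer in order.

Compute win/loss labels from the base case upward. A position with no move is L. Any other position is W if it can reach an L in one move, else L.
n=0: no move → L
n=1: no move → L
n=2: can move to 1, which is L ⇒ W
n=3: can move to 1, which is L ⇒ W
n=4: moves to 2(W), 3(W); every one is W ⇒ L
n=5: can move to 4, which is L ⇒ W
n=6: can move to 4, which is L ⇒ W
n=7: the only move is to 6(W), a W ⇒ L
n=8: can move to 4, which is L ⇒ W
n=9: moves to 3(W), 6(W), 8(W); every one is W ⇒ L
n=10: can move to 9, which is L ⇒ W
n=11: the only move is to 10(W), a W ⇒ L

11: L, 2: W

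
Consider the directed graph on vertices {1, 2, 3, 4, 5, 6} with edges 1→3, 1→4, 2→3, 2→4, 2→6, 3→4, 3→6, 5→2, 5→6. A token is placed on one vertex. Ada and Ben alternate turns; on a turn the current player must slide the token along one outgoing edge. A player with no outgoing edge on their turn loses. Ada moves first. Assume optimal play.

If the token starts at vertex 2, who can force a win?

Compute win/loss labels from the base case upward. A position with no move is L. Any other position is W if it can reach an L in one move, else L.
Every edge goes from a vertex to one that appears earlier in the order 6, 4, 3, 2, 1, 5, so processing vertices in that order labels each vertex after all of its successors.
6: no outgoing edge → L
4: no outgoing edge → L
3: →4(L), so W
2: →4(L), so W
1: →4(L), so W
5: →6(L), so W
From 2 Ada can move to 4, reaching an L position.

Ada wins.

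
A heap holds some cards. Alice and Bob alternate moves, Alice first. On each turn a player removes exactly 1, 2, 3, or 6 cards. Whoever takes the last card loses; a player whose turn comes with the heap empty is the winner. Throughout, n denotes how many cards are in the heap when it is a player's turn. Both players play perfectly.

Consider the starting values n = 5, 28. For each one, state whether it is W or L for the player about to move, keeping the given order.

5: L, 28: W

Label each position W (a win for the player to move) or L (a loss). A position with no legal move is W; any other position is W exactly when some move reaches an L, and L when every move reaches a W.
n=0: no move; the opponent has just taken the last card and therefore loses → W
n=1: only reaches 0(W), which is W → L
n=2: reaches L-position 1 → W
n=3: reaches L-position 1 → W
n=4: reaches L-position 1 → W
n=5: only reaches 4(W), 3(W), 2(W), all W → L
n=6: reaches L-position 5 → W
n=7: reaches L-position 5 → W
n=8: reaches L-position 5 → W
n=9: only reaches 8(W), 7(W), 6(W), 3(W), all W → L
n=10: reaches L-position 9 → W
n=11: reaches L-position 9 → W
n=12: reaches L-position 9 → W
n=13: only reaches 12(W), 11(W), 10(W), 7(W), all W → L
n=14: reaches L-position 13 → W
n=15: reaches L-position 13 → W
n=16: reaches L-position 13 → W
n=17: only reaches 16(W), 15(W), 14(W), 11(W), all W → L
n=18: reaches L-position 17 → W
n=19: reaches L-position 17 → W
n=20: reaches L-position 17 → W
n=21: only reaches 20(W), 19(W), 18(W), 15(W), all W → L
n=22: reaches L-position 21 → W
n=23: reaches L-position 21 → W
n=24: reaches L-position 21 → W
n=25: only reaches 24(W), 23(W), 22(W), 19(W), all W → L
n=26: reaches L-position 25 → W
n=27: reaches L-position 25 → W
n=28: reaches L-position 25 → W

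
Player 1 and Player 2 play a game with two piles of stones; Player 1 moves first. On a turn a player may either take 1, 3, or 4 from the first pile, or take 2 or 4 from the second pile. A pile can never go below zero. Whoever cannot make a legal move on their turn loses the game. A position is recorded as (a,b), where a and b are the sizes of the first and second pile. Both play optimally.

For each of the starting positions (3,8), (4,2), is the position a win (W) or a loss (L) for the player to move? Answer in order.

Positions with no move are L. A position that does have a move is losing for the player to move precisely when every available move leads to a winning position for the opponent. Fill in the labels:
No move ever increases a pile, so every position that can arise here has a ≤ 4 and b ≤ 8; it is enough to label the cells with 0 ≤ a ≤ 4 and 0 ≤ b ≤ 8.
Every move lowers a or b (never raises either), so fill the grid row by row in increasing a, and left to right within a row: each cell's successors are then already labelled.
      b=0  b=1  b=2  b=3  b=4  b=5  b=6  b=7  b=8
a=0:    L    L    W    W    W    W    L    L    W
a=1:    W    W    L    L    W    W    W    W    L
a=2:    L    L    W    W    W    W    L    L    W
a=3:    W    W    L    L    W    W    W    W    L
a=4:    W    W    W    W    L    L    W    W    W
Cells with no legal move (terminal, hence L): (0,0), (0,1).
The remaining L cells, each justified by listing all of its moves:
(0,6): only reaches (0,4)(W), (0,2)(W), all W → L
(0,7): only reaches (0,5)(W), (0,3)(W), all W → L
(1,2): only reaches (0,2)(W), (1,0)(W), all W → L
(1,3): only reaches (0,3)(W), (1,1)(W), all W → L
(1,8): only reaches (0,8)(W), (1,6)(W), (1,4)(W), all W → L
(2,0): only reaches (1,0)(W), which is W → L
(2,1): only reaches (1,1)(W), which is W → L
(2,6): only reaches (1,6)(W), (2,4)(W), (2,2)(W), all W → L
(2,7): only reaches (1,7)(W), (2,5)(W), (2,3)(W), all W → L
(3,2): only reaches (2,2)(W), (0,2)(W), (3,0)(W), all W → L
(3,3): only reaches (2,3)(W), (0,3)(W), (3,1)(W), all W → L
(3,8): only reaches (2,8)(W), (0,8)(W), (3,6)(W), (3,4)(W), all W → L
(4,4): only reaches (3,4)(W), (1,4)(W), (0,4)(W), (4,2)(W), (4,0)(W), all W → L
(4,5): only reaches (3,5)(W), (1,5)(W), (0,5)(W), (4,3)(W), (4,1)(W), all W → L
Every other cell has at least one move into one of the L cells above, so it is W.
(3,8): one of the L cells justified above, so L
(4,2): the move to (3,2) reaches an L cell, so W

(3,8): L, (4,2): W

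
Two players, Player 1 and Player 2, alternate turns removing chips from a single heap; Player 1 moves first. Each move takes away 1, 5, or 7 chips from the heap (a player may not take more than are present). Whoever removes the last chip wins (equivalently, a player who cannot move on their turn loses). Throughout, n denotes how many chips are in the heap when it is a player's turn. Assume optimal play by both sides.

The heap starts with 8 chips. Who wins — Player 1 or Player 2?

Build the W/L table. Terminal = L. A non-terminal position is W if it has a move to some L; otherwise it is L.
n=0: no move → L
n=1: W (go to 0, an L position)
n=2: L (sole option 1(W) is W)
n=3: W (go to 2, an L position)
n=4: L (sole option 3(W) is W)
n=5: W (go to 4, an L position)
n=6: L (options 5(W), 1(W) are all W)
n=7: W (go to 6, an L position)
n=8: L (options 7(W), 3(W), 1(W) are all W)
The starting position 8 is L: whatever Player 1 does, the opponent receives a W position.

Player 2 wins.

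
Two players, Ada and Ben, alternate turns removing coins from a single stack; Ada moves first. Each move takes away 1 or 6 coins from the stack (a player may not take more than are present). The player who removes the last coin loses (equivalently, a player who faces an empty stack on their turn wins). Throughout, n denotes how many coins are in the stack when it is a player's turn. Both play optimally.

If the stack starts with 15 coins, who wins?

Compute win/loss labels from the base case upward. A position with no move is W. Any other position is W if it can reach an L in one move, else L.
n=0: no move; the opponent has just taken the last coin and therefore loses → W
n=1: the only move is to 0(W), a W ⇒ L
n=2: can move to 1, which is L ⇒ W
n=3: the only move is to 2(W), a W ⇒ L
n=4: can move to 3, which is L ⇒ W
n=5: the only move is to 4(W), a W ⇒ L
n=6: can move to 5, which is L ⇒ W
n=7: can move to 1, which is L ⇒ W
n=8: moves to 7(W), 2(W); every one is W ⇒ L
n=9: can move to 8, which is L ⇒ W
n=10: moves to 9(W), 4(W); every one is W ⇒ L
n=11: can move to 10, which is L ⇒ W
n=12: moves to 11(W), 6(W); every one is W ⇒ L
n=13: can move to 12, which is L ⇒ W
n=14: can move to 8, which is L ⇒ W
n=15: moves to 14(W), 9(W); every one is W ⇒ L
Every move from 15 reaches a W position, so the mover loses.

Ben wins.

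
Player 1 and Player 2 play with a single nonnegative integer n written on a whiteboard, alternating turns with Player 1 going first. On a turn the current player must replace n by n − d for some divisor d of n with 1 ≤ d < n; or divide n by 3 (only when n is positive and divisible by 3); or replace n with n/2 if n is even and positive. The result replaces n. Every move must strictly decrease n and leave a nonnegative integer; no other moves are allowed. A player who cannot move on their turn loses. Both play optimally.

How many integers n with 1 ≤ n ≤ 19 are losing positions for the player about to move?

9

Classify positions by backward induction: terminal positions (no move available) are L. From any other position, the mover wins iff some move reaches an L.
n=0: no move → L
n=1: no move → L
n=2: reaches L-position 1 → W
n=3: reaches L-position 1 → W
n=4: only reaches 2(W), 3(W), all W → L
n=5: reaches L-position 4 → W
n=6: reaches L-position 4 → W
n=7: only reaches 6(W), which is W → L
n=8: reaches L-position 4 → W
n=9: only reaches 3(W), 6(W), 8(W), all W → L
n=10: reaches L-position 9 → W
n=11: only reaches 10(W), which is W → L
n=12: reaches L-position 4 → W
n=13: only reaches 12(W), which is W → L
n=14: reaches L-position 7 → W
n=15: only reaches 5(W), 10(W), 12(W), 14(W), all W → L
n=16: reaches L-position 15 → W
n=17: only reaches 16(W), which is W → L
n=18: reaches L-position 9 → W
n=19: only reaches 18(W), which is W → L
L entries with 1 ≤ n ≤ 19 (n=0 is outside the asked range and is not counted): n = 1, 4, 7, 9, 11, 13, 15, 17, 19; that makes 9.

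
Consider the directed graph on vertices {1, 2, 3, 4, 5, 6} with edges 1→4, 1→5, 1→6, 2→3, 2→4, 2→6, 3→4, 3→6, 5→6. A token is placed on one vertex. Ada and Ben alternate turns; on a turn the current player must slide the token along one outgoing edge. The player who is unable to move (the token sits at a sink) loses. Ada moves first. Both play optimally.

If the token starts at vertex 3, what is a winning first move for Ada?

Move to 4.

Label each position W (a win for the player to move) or L (a loss). A position with no legal move is L; any other position is W exactly when some move reaches an L, and L when every move reaches a W.
Every edge goes from a vertex to one that appears earlier in the order 6, 4, 5, 1, 3, 2, so processing vertices in that order labels each vertex after all of its successors.
6: no outgoing edge → L
4: no outgoing edge → L
5: →6(L), so W
1: →4(L), so W
3: →4(L), so W
2: →4(L), so W
From 3, the L positions reachable in one move are: 4, 6. Any move reaching one of these is winning.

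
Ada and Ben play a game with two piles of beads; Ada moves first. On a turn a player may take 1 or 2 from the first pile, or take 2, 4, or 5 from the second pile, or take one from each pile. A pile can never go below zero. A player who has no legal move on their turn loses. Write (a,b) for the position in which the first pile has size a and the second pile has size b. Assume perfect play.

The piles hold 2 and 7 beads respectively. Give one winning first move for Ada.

Use the standard recursion: the mover loses at a terminal position; elsewhere, the mover wins exactly when some move hands the opponent an L position.
No move ever increases a pile, so every position that can arise here has a ≤ 2 and b ≤ 7; it is enough to label the cells with 0 ≤ a ≤ 2 and 0 ≤ b ≤ 7.
Every move lowers a or b (never raises either), so fill the grid row by row in increasing a, and left to right within a row: each cell's successors are then already labelled.
      b=0  b=1  b=2  b=3  b=4  b=5  b=6  b=7
a=0:    L    L    W    W    W    W    W    L
a=1:    W    W    W    L    L    W    W    W
a=2:    W    W    L    W    W    W    W    W
Cells with no legal move (terminal, hence L): (0,0), (0,1).
The remaining L cells, each justified by listing all of its moves:
(0,7): only reaches (0,5)(W), (0,3)(W), (0,2)(W), all W → L
(1,3): only reaches (0,3)(W), (1,1)(W), (0,2)(W), all W → L
(1,4): only reaches (0,4)(W), (1,2)(W), (1,0)(W), (0,3)(W), all W → L
(2,2): only reaches (1,2)(W), (0,2)(W), (2,0)(W), (1,1)(W), all W → L
Every other cell has at least one move into one of the L cells above, so it is W.
From (2,7), the L positions reachable in one move are: (0,7), (2,2). Any move reaching one of these is winning.

Move to (0,7).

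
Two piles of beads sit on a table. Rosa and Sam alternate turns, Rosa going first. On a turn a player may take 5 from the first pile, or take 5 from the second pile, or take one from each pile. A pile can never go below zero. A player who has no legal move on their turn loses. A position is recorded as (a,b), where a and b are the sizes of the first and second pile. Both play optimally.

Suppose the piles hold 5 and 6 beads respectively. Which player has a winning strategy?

Sam wins.

Work bottom-up. With no move the player to move loses. Otherwise the position is W if at least one move leads to an L position for the opponent, and L if every move leads to a W.
No move ever increases a pile, so every position that can arise here has a ≤ 5 and b ≤ 6; it is enough to label the cells with 0 ≤ a ≤ 5 and 0 ≤ b ≤ 6.
Every move lowers a or b (never raises either), so fill the grid row by row in increasing a, and left to right within a row: each cell's successors are then already labelled.
      b=0  b=1  b=2  b=3  b=4  b=5  b=6
a=0:    L    L    L    L    L    W    W
a=1:    L    W    W    W    W    W    L
a=2:    L    W    L    L    L    W    L
a=3:    L    W    L    W    W    W    L
a=4:    L    W    L    W    L    W    L
a=5:    W    W    W    W    W    W    L
Cells with no legal move (terminal, hence L): (0,0), (0,1), (0,2), (0,3), (0,4), (1,0), (2,0), (3,0), (4,0).
The remaining L cells, each justified by listing all of its moves:
(1,6): only reaches (1,1)(W), (0,5)(W), all W → L
(2,2): only reaches (1,1)(W), which is W → L
(2,3): only reaches (1,2)(W), which is W → L
(2,4): only reaches (1,3)(W), which is W → L
(2,6): only reaches (2,1)(W), (1,5)(W), all W → L
(3,2): only reaches (2,1)(W), which is W → L
(3,6): only reaches (3,1)(W), (2,5)(W), all W → L
(4,2): only reaches (3,1)(W), which is W → L
(4,4): only reaches (3,3)(W), which is W → L
(4,6): only reaches (4,1)(W), (3,5)(W), all W → L
(5,6): only reaches (0,6)(W), (5,1)(W), (4,5)(W), all W → L
Every other cell has at least one move into one of the L cells above, so it is W.
Every move from (5,6) reaches a W position, so the mover loses.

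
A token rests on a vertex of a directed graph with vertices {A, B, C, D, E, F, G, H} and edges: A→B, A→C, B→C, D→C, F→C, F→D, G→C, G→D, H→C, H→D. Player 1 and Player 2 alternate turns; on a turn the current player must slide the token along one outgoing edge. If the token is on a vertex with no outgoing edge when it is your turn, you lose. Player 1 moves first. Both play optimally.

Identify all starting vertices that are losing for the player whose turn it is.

Positions with no move are L. A position that does have a move is losing for the player to move precisely when every available move leads to a winning position for the opponent. Fill in the labels:
Every edge goes from a vertex to one that appears earlier in the order C, E, D, F, B, G, H, A, so processing vertices in that order labels each vertex after all of its successors.
C: no outgoing edge → L
E: no outgoing edge → L
D: reaches L-position C → W
F: reaches L-position C → W
B: reaches L-position C → W
G: reaches L-position C → W
H: reaches L-position C → W
A: reaches L-position C → W
Reading off the rows marked L gives the requested list; there are 2 such vertices.

C, E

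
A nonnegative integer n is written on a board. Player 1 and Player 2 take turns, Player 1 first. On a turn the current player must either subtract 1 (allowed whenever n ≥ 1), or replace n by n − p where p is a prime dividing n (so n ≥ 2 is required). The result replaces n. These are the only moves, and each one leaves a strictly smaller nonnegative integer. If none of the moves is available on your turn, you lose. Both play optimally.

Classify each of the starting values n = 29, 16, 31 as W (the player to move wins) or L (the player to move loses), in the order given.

29: W, 16: L, 31: W

Compute win/loss labels from the base case upward. A position with no move is L. Any other position is W if it can reach an L in one move, else L.
n=0: no move → L
n=1: can move to 0, which is L ⇒ W
n=2: can move to 0, which is L ⇒ W
n=3: can move to 0, which is L ⇒ W
n=4: moves to 2(W), 3(W); every one is W ⇒ L
n=5: can move to 0, which is L ⇒ W
n=6: can move to 4, which is L ⇒ W
n=7: can move to 0, which is L ⇒ W
n=8: moves to 6(W), 7(W); every one is W ⇒ L
n=9: can move to 8, which is L ⇒ W
n=10: can move to 8, which is L ⇒ W
n=11: can move to 0, which is L ⇒ W
n=12: moves to 9(W), 10(W), 11(W); every one is W ⇒ L
n=13: can move to 0, which is L ⇒ W
n=14: can move to 12, which is L ⇒ W
n=15: can move to 12, which is L ⇒ W
n=16: moves to 14(W), 15(W); every one is W ⇒ L
n=17: can move to 0, which is L ⇒ W
n=18: can move to 16, which is L ⇒ W
n=19: can move to 0, which is L ⇒ W
n=20: moves to 15(W), 18(W), 19(W); every one is W ⇒ L
n=21: can move to 20, which is L ⇒ W
n=22: can move to 20, which is L ⇒ W
n=23: can move to 0, which is L ⇒ W
n=24: moves to 21(W), 22(W), 23(W); every one is W ⇒ L
n=25: can move to 20, which is L ⇒ W
n=26: can move to 24, which is L ⇒ W
n=27: can move to 24, which is L ⇒ W
n=28: moves to 21(W), 26(W), 27(W); every one is W ⇒ L
n=29: can move to 0, which is L ⇒ W
n=30: can move to 28, which is L ⇒ W
n=31: can move to 0, which is L ⇒ W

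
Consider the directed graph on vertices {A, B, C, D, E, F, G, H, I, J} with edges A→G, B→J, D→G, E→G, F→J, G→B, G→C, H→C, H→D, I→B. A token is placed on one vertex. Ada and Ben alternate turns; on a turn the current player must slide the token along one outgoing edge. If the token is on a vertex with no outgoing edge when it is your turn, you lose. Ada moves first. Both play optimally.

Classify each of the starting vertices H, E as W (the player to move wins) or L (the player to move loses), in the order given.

H: W, E: L

Classify positions by backward induction: terminal positions (no move available) are L. From any other position, the mover wins iff some move reaches an L.
Every edge goes from a vertex to one that appears earlier in the order J, C, B, G, F, A, I, D, H, E, so processing vertices in that order labels each vertex after all of its successors.
J: no outgoing edge → L
C: no outgoing edge → L
B: can move to J, which is L ⇒ W
G: can move to C, which is L ⇒ W
F: can move to J, which is L ⇒ W
A: the only move is to G(W), a W ⇒ L
I: the only move is to B(W), a W ⇒ L
D: the only move is to G(W), a W ⇒ L
H: can move to D, which is L ⇒ W
E: the only move is to G(W), a W ⇒ L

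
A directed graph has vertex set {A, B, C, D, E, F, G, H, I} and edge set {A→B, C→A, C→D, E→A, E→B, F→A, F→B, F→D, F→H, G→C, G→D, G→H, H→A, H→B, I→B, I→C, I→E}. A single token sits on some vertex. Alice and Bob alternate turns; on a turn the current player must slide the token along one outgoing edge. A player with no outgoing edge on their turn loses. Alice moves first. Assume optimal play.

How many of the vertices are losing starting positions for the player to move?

2

Build the W/L table. Terminal = L. A non-terminal position is W if it has a move to some L; otherwise it is L.
Every edge goes from a vertex to one that appears earlier in the order D, B, A, C, H, F, E, G, I, so processing vertices in that order labels each vertex after all of its successors.
D: no outgoing edge → L
B: no outgoing edge → L
A: →B(L), so W
C: →D(L), so W
H: →B(L), so W
F: →B(L), so W
E: →B(L), so W
G: →D(L), so W
I: →B(L), so W
The L vertices are B, D; that is 2 in all.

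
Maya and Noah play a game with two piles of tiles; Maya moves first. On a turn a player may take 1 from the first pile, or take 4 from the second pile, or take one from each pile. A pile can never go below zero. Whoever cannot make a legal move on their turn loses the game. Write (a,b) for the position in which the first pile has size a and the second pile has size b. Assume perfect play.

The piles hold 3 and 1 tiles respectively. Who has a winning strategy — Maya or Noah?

Work bottom-up. With no move the player to move loses. Otherwise the position is W if at least one move leads to an L position for the opponent, and L if every move leads to a W.
No move ever increases a pile, so every position that can arise here has a ≤ 3 and b ≤ 1; it is enough to label the cells with 0 ≤ a ≤ 3 and 0 ≤ b ≤ 1.
Every move lowers a or b (never raises either), so fill the grid row by row in increasing a, and left to right within a row: each cell's successors are then already labelled.
      b=0  b=1
a=0:    L    L
a=1:    W    W
a=2:    L    L
a=3:    W    W
Cells with no legal move (terminal, hence L): (0,0), (0,1).
The remaining L cells, each justified by listing all of its moves:
(2,0): only reaches (1,0)(W), which is W → L
(2,1): only reaches (1,1)(W), (1,0)(W), all W → L
Every other cell has at least one move into one of the L cells above, so it is W.
The starting position (3,1) is W: Maya should move to (2,1), handing over an L position.

Maya wins.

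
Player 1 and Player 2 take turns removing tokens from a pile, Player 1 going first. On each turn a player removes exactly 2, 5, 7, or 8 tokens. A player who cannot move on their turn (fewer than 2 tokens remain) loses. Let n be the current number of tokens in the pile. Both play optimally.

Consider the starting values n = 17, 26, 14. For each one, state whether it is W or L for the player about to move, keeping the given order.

Work bottom-up. With no move the player to move loses. Otherwise the position is W if at least one move leads to an L position for the opponent, and L if every move leads to a W.
n=0: no move → L
n=1: no move → L
n=2: W (go to 0, an L position)
n=3: W (go to 1, an L position)
n=4: L (sole option 2(W) is W)
n=5: W (go to 0, an L position)
n=6: W (go to 4, an L position)
n=7: W (go to 0, an L position)
n=8: W (go to 1, an L position)
n=9: W (go to 4, an L position)
n=10: L (options 8(W), 5(W), 3(W), 2(W) are all W)
n=11: W (go to 4, an L position)
n=12: W (go to 10, an L position)
n=13: L (options 11(W), 8(W), 6(W), 5(W) are all W)
n=14: L (options 12(W), 9(W), 7(W), 6(W) are all W)
n=15: W (go to 13, an L position)
n=16: W (go to 14, an L position)
n=17: W (go to 10, an L position)
n=18: W (go to 13, an L position)
n=19: W (go to 14, an L position)
n=20: W (go to 13, an L position)
n=21: W (go to 14, an L position)
n=22: W (go to 14, an L position)
n=23: L (options 21(W), 18(W), 16(W), 15(W) are all W)
n=24: L (options 22(W), 19(W), 17(W), 16(W) are all W)
n=25: W (go to 23, an L position)
n=26: W (go to 24, an L position)

17: W, 26: W, 14: L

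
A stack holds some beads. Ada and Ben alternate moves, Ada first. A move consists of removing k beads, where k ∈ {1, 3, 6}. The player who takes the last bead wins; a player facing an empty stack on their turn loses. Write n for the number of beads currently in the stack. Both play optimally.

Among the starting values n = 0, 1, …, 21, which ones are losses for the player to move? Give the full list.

0, 2, 4, 9, 11, 13, 18, 20

Work bottom-up. With no move the player to move loses. Otherwise the position is W if at least one move leads to an L position for the opponent, and L if every move leads to a W.
n=0: no move → L
n=1: →0(L), so W
n=2: →1(W) only, which is W, so L
n=3: →2(L), so W
n=4: →3(W), 1(W) — all W, so L
n=5: →4(L), so W
n=6: →0(L), so W
n=7: →4(L), so W
n=8: →2(L), so W
n=9: →8(W), 6(W), 3(W) — all W, so L
n=10: →9(L), so W
n=11: →10(W), 8(W), 5(W) — all W, so L
n=12: →11(L), so W
n=13: →12(W), 10(W), 7(W) — all W, so L
n=14: →13(L), so W
n=15: →9(L), so W
n=16: →13(L), so W
n=17: →11(L), so W
n=18: →17(W), 15(W), 12(W) — all W, so L
n=19: →18(L), so W
n=20: →19(W), 17(W), 14(W) — all W, so L
n=21: →20(L), so W
The losing starting values of n are exactly the entries labelled L in this table (8 of them).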